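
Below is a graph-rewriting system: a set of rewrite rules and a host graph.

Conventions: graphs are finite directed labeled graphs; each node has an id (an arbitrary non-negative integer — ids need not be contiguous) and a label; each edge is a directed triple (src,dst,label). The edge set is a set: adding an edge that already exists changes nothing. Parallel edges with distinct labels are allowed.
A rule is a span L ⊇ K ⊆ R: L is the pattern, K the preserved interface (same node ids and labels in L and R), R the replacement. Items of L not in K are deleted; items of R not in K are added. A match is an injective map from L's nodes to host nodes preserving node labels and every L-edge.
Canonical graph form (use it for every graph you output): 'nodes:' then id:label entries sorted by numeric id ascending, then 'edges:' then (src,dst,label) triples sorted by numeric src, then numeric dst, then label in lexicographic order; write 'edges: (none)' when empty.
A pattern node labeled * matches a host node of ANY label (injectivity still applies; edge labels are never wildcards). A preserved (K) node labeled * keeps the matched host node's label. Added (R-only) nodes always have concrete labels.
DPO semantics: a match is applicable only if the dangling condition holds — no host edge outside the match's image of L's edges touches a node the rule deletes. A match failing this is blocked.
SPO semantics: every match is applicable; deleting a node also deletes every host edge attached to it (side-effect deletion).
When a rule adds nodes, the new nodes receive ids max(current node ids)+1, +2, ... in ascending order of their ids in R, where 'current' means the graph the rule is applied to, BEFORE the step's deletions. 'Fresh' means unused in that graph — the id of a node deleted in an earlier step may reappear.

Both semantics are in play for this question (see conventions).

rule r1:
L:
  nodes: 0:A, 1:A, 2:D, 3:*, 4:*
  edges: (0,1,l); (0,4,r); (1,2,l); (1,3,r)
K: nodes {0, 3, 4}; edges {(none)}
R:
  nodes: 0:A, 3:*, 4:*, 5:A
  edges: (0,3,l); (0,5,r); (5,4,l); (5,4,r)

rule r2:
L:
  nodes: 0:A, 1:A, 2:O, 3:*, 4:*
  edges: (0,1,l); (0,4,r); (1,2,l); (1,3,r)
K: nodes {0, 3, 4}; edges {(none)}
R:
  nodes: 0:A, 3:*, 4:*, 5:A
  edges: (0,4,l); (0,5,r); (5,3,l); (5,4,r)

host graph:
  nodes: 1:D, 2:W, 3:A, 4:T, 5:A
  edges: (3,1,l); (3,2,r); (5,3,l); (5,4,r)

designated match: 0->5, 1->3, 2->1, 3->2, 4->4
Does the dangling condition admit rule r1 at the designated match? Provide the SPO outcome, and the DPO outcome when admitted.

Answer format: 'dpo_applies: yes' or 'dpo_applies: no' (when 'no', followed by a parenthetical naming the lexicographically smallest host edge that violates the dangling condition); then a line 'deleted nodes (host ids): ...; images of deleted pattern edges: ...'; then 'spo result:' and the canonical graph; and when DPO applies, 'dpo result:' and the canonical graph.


dpo_applies: yes
deleted nodes (host ids): 1, 3; images of deleted pattern edges: (3,1,l); (3,2,r); (5,3,l); (5,4,r)
spo result:
nodes: 2:W, 4:T, 5:A, 6:A
edges: (5,2,l); (5,6,r); (6,4,l); (6,4,r)
dpo result:
nodes: 2:W, 4:T, 5:A, 6:A
edges: (5,2,l); (5,6,r); (6,4,l); (6,4,r)


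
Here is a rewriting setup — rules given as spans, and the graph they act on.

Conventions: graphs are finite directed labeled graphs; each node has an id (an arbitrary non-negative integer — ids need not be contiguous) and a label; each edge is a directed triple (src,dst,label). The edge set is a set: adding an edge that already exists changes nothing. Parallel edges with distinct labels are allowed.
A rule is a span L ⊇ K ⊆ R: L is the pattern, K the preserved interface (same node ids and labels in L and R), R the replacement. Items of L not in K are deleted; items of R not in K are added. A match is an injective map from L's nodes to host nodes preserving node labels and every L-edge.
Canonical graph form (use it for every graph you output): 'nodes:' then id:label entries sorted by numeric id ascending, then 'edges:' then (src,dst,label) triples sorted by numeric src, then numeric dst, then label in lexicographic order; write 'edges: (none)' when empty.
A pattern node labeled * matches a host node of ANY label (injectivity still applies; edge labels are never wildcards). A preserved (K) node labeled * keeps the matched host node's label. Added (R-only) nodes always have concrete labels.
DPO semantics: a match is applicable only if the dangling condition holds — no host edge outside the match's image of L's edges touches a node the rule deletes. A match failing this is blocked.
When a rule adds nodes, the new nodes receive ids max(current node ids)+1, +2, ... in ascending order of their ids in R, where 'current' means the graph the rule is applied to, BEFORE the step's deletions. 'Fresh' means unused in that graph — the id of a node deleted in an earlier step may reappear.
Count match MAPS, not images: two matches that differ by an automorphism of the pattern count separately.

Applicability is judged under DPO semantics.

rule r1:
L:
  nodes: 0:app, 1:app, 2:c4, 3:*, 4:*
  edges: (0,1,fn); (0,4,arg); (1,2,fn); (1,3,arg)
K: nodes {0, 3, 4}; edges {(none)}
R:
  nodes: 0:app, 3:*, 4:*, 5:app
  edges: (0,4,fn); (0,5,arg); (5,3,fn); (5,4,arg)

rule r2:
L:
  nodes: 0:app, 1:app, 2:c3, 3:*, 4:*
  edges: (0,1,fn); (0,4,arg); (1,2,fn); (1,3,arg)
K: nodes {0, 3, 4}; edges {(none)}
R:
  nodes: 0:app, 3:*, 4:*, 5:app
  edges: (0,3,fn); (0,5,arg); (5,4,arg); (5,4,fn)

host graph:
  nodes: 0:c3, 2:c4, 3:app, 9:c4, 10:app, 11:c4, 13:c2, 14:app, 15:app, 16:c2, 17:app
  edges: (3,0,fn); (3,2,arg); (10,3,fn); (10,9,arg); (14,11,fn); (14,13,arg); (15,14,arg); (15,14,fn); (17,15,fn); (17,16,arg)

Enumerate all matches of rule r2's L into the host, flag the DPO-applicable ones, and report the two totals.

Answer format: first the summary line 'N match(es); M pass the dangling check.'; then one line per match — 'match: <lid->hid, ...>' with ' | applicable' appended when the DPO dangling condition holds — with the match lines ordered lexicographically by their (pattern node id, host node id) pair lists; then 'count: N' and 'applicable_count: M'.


1 match(es); 1 pass the dangling check.
match: 0->10, 1->3, 2->0, 3->2, 4->9 | applicable
count: 1
applicable_count: 1


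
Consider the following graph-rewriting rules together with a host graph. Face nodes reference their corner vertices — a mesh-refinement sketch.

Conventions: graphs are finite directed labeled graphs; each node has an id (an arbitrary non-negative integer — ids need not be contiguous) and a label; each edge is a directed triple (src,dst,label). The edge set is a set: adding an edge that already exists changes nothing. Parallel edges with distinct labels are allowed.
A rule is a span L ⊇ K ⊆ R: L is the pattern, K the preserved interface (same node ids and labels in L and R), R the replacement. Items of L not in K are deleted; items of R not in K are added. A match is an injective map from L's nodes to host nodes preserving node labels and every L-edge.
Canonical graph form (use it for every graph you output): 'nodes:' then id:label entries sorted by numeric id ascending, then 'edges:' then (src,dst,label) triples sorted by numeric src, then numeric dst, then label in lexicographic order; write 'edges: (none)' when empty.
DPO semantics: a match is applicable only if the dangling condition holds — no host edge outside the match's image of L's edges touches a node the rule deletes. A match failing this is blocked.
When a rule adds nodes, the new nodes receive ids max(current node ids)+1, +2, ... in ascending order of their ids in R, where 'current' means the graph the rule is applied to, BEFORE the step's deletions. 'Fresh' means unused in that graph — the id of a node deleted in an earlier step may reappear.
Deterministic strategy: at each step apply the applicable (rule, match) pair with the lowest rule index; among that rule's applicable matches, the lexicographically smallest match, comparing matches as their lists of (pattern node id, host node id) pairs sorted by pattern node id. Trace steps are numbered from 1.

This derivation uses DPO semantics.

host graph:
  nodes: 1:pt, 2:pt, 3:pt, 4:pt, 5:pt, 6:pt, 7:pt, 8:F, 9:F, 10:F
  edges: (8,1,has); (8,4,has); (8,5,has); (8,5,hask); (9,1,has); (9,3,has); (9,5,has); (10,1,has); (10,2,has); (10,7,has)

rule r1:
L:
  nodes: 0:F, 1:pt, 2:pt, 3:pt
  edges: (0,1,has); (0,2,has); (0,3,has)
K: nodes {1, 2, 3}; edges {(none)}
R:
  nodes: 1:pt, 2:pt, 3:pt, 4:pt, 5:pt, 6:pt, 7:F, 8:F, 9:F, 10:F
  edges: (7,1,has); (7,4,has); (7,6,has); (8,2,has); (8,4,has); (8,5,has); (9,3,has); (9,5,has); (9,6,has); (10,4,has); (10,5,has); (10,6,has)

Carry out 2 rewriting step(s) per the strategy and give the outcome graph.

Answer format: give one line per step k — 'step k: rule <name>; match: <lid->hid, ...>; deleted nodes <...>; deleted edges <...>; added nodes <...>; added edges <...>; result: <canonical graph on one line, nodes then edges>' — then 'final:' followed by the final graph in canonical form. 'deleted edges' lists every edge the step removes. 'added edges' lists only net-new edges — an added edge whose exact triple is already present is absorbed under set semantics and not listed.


step 1: rule r1; match: 0->9, 1->1, 2->3, 3->5; deleted nodes 9; deleted edges (9,1,has); (9,3,has); (9,5,has); added nodes 11, 12, 13, 14, 15, 16, 17; added edges (14,1,has); (14,11,has); (14,13,has); (15,3,has); (15,11,has); (15,12,has); (16,5,has); (16,12,has); (16,13,has); (17,11,has); (17,12,has); (17,13,has); result: nodes: 1:pt, 2:pt, 3:pt, 4:pt, 5:pt, 6:pt, 7:pt, 8:F, 10:F, 11:pt, 12:pt, 13:pt, 14:F, 15:F, 16:F, 17:F edges: (8,1,has); (8,4,has); (8,5,has); (8,5,hask); (10,1,has); (10,2,has); (10,7,has); (14,1,has); (14,11,has); (14,13,has); (15,3,has); (15,11,has); (15,12,has); (16,5,has); (16,12,has); (16,13,has); (17,11,has); (17,12,has); (17,13,has)
step 2: rule r1; match: 0->10, 1->1, 2->2, 3->7; deleted nodes 10; deleted edges (10,1,has); (10,2,has); (10,7,has); added nodes 18, 19, 20, 21, 22, 23, 24; added edges (21,1,has); (21,18,has); (21,20,has); (22,2,has); (22,18,has); (22,19,has); (23,7,has); (23,19,has); (23,20,has); (24,18,has); (24,19,has); (24,20,has); result: nodes: 1:pt, 2:pt, 3:pt, 4:pt, 5:pt, 6:pt, 7:pt, 8:F, 11:pt, 12:pt, 13:pt, 14:F, 15:F, 16:F, 17:F, 18:pt, 19:pt, 20:pt, 21:F, 22:F, 23:F, 24:F edges: (8,1,has); (8,4,has); (8,5,has); (8,5,hask); (14,1,has); (14,11,has); (14,13,has); (15,3,has); (15,11,has); (15,12,has); (16,5,has); (16,12,has); (16,13,has); (17,11,has); (17,12,has); (17,13,has); (21,1,has); (21,18,has); (21,20,has); (22,2,has); (22,18,has); (22,19,has); (23,7,has); (23,19,has); (23,20,has); (24,18,has); (24,19,has); (24,20,has)
final:
nodes: 1:pt, 2:pt, 3:pt, 4:pt, 5:pt, 6:pt, 7:pt, 8:F, 11:pt, 12:pt, 13:pt, 14:F, 15:F, 16:F, 17:F, 18:pt, 19:pt, 20:pt, 21:F, 22:F, 23:F, 24:F
edges: (8,1,has); (8,4,has); (8,5,has); (8,5,hask); (14,1,has); (14,11,has); (14,13,has); (15,3,has); (15,11,has); (15,12,has); (16,5,has); (16,12,has); (16,13,has); (17,11,has); (17,12,has); (17,13,has); (21,1,has); (21,18,has); (21,20,has); (22,2,has); (22,18,has); (22,19,has); (23,7,has); (23,19,has); (23,20,has); (24,18,has); (24,19,has); (24,20,has)


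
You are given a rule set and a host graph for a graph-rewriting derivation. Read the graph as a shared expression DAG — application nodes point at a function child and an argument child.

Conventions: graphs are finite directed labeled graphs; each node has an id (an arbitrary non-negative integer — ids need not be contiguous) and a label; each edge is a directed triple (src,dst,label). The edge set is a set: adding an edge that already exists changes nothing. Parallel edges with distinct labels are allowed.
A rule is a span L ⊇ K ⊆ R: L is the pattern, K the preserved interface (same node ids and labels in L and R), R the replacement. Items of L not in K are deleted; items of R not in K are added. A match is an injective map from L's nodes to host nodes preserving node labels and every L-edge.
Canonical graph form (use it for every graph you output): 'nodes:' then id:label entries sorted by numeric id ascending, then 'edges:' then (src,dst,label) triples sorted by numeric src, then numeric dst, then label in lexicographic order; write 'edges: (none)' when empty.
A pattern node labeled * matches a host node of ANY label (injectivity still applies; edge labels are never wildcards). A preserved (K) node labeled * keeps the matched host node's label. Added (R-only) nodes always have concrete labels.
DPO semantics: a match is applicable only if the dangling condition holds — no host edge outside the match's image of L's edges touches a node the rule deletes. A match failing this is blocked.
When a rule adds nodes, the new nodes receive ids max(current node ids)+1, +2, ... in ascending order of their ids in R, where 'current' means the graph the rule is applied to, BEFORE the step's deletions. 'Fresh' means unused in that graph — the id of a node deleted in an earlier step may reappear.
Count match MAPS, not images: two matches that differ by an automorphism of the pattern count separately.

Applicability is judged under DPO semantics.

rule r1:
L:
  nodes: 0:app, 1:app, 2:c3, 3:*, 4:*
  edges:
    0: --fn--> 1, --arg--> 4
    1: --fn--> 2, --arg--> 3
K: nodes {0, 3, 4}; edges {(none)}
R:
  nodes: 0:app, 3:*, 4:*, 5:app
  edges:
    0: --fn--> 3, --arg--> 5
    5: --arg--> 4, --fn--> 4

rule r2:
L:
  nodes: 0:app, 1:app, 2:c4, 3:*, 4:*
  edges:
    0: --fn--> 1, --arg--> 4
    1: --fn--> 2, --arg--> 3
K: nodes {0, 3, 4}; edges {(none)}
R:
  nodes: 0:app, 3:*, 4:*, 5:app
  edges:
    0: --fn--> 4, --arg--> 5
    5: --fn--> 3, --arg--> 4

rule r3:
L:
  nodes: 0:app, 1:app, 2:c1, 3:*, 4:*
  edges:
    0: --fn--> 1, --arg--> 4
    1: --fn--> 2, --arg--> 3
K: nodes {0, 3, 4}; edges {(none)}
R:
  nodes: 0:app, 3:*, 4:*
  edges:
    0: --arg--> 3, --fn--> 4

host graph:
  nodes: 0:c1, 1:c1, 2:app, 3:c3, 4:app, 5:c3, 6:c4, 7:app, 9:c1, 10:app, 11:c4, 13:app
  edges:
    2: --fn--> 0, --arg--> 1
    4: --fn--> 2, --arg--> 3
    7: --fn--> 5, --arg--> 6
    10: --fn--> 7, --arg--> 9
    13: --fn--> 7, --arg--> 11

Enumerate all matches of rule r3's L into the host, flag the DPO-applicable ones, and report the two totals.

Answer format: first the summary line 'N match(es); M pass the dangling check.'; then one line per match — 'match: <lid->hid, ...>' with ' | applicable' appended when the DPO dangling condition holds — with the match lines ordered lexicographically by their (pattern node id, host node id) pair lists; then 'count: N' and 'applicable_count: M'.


1 match(es); 1 pass the dangling check.
match: 0->4, 1->2, 2->0, 3->1, 4->3 | applicable
count: 1
applicable_count: 1


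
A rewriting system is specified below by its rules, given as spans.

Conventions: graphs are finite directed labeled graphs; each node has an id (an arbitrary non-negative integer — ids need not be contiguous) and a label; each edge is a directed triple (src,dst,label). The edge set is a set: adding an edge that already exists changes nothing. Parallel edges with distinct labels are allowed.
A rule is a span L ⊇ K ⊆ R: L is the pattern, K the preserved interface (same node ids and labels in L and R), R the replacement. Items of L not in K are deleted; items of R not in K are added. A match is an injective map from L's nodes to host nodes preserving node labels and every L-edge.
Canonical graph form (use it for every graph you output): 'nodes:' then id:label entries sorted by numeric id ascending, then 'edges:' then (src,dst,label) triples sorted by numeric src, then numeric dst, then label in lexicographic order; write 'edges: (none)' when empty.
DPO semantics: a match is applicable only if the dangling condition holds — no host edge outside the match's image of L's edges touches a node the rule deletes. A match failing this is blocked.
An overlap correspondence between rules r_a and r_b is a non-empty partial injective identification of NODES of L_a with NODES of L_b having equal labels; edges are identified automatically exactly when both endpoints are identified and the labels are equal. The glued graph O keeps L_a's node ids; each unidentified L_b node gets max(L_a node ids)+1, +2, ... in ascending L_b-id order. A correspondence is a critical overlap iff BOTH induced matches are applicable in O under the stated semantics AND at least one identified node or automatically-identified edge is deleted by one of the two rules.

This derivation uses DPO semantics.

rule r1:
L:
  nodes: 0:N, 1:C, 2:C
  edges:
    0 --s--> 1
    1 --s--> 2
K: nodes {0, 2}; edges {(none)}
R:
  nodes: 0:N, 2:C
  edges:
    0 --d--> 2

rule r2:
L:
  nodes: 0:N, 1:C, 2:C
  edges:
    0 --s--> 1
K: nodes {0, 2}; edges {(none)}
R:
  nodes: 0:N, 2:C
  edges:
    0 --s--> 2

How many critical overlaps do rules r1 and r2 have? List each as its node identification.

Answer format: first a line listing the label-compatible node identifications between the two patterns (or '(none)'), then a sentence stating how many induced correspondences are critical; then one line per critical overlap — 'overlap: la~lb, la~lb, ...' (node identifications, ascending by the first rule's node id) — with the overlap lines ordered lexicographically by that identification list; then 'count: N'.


label-compatible node identifications between L(r1) and L(r2): 0~0, 1~1, 1~2, 2~1, 2~2
2 of the induced correspondences are critical overlaps of r1 and r2.
overlap: 0~0, 1~2
overlap: 1~2
count: 2


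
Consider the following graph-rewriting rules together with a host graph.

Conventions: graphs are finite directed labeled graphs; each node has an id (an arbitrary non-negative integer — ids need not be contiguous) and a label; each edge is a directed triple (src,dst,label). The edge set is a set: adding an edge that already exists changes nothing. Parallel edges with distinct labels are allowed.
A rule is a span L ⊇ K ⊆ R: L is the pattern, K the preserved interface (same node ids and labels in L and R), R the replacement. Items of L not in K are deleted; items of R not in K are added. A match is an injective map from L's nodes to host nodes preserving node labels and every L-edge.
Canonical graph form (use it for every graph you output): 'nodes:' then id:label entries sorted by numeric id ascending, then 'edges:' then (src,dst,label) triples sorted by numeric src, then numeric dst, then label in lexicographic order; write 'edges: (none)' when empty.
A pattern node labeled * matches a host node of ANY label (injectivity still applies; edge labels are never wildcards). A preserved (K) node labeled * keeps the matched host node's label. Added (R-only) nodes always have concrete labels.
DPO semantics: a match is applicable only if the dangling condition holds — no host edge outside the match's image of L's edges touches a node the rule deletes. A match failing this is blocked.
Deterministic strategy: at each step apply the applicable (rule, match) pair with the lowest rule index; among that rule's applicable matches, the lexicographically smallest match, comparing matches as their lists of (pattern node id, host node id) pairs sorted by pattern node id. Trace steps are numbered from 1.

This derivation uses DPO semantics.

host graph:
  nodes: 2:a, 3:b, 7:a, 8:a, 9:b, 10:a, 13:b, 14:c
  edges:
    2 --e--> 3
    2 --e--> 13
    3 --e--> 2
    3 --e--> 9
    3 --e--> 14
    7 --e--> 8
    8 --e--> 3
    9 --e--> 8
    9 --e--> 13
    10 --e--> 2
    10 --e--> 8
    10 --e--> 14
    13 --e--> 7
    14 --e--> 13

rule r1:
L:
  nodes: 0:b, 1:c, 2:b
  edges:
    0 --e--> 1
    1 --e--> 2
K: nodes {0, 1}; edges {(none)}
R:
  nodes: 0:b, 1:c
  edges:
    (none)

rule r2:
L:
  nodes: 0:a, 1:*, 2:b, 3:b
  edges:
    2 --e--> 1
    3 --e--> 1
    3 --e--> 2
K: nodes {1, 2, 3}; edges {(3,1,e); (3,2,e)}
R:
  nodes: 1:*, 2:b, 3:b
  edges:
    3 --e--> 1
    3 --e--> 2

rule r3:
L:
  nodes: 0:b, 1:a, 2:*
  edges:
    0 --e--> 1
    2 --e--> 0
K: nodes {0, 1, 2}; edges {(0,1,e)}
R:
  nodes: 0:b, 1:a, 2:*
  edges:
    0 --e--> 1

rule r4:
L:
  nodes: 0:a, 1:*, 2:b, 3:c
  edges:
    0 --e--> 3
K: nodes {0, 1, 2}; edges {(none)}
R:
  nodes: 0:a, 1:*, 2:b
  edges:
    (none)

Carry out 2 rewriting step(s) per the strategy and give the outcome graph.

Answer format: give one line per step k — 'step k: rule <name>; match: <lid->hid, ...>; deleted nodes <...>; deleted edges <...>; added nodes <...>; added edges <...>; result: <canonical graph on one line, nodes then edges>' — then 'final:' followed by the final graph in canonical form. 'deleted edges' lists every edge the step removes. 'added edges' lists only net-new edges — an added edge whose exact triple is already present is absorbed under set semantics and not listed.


step 1: rule r3; match: 0->3, 1->2, 2->8; deleted nodes (none); deleted edges (8,3,e); added nodes (none); added edges (none); result: nodes: 2:a, 3:b, 7:a, 8:a, 9:b, 10:a, 13:b, 14:c edges: (2,3,e); (2,13,e); (3,2,e); (3,9,e); (3,14,e); (7,8,e); (9,8,e); (9,13,e); (10,2,e); (10,8,e); (10,14,e); (13,7,e); (14,13,e)
step 2: rule r3; match: 0->9, 1->8, 2->3; deleted nodes (none); deleted edges (3,9,e); added nodes (none); added edges (none); result: nodes: 2:a, 3:b, 7:a, 8:a, 9:b, 10:a, 13:b, 14:c edges: (2,3,e); (2,13,e); (3,2,e); (3,14,e); (7,8,e); (9,8,e); (9,13,e); (10,2,e); (10,8,e); (10,14,e); (13,7,e); (14,13,e)
final:
nodes: 2:a, 3:b, 7:a, 8:a, 9:b, 10:a, 13:b, 14:c
edges: (2,3,e); (2,13,e); (3,2,e); (3,14,e); (7,8,e); (9,8,e); (9,13,e); (10,2,e); (10,8,e); (10,14,e); (13,7,e); (14,13,e)


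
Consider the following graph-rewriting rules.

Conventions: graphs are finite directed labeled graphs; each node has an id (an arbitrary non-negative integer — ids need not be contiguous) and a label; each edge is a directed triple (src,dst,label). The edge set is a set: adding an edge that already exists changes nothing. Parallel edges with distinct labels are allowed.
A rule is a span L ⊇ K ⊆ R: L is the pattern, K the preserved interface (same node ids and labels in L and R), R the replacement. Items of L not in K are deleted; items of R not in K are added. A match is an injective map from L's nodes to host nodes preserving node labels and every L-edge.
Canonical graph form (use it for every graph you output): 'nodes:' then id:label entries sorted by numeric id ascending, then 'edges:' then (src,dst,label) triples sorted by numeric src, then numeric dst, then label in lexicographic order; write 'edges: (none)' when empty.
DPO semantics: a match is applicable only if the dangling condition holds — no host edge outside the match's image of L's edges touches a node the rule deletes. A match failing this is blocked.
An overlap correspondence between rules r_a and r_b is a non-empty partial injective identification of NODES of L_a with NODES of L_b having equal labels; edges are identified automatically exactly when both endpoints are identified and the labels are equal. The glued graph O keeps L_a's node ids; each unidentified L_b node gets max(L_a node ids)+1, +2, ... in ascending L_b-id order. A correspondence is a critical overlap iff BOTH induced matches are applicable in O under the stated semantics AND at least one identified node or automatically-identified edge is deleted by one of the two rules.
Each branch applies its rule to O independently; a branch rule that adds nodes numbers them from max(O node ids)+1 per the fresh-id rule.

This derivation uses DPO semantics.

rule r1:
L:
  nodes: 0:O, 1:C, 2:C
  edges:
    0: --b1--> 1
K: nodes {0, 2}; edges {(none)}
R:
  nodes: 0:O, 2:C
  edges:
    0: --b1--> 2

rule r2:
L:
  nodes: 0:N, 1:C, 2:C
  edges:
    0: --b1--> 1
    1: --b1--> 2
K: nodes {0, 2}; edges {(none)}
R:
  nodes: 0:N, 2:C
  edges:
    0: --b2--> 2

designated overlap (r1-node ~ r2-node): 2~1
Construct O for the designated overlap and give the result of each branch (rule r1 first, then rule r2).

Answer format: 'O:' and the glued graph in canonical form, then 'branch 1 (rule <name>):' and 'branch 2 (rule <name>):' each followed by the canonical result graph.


O:
nodes: 0:O, 1:C, 2:C, 3:N, 4:C
edges: (0,1,b1); (2,4,b1); (3,2,b1)
branch 1 (rule r1):
nodes: 0:O, 2:C, 3:N, 4:C
edges: (0,2,b1); (2,4,b1); (3,2,b1)
branch 2 (rule r2):
nodes: 0:O, 1:C, 3:N, 4:C
edges: (0,1,b1); (3,4,b2)


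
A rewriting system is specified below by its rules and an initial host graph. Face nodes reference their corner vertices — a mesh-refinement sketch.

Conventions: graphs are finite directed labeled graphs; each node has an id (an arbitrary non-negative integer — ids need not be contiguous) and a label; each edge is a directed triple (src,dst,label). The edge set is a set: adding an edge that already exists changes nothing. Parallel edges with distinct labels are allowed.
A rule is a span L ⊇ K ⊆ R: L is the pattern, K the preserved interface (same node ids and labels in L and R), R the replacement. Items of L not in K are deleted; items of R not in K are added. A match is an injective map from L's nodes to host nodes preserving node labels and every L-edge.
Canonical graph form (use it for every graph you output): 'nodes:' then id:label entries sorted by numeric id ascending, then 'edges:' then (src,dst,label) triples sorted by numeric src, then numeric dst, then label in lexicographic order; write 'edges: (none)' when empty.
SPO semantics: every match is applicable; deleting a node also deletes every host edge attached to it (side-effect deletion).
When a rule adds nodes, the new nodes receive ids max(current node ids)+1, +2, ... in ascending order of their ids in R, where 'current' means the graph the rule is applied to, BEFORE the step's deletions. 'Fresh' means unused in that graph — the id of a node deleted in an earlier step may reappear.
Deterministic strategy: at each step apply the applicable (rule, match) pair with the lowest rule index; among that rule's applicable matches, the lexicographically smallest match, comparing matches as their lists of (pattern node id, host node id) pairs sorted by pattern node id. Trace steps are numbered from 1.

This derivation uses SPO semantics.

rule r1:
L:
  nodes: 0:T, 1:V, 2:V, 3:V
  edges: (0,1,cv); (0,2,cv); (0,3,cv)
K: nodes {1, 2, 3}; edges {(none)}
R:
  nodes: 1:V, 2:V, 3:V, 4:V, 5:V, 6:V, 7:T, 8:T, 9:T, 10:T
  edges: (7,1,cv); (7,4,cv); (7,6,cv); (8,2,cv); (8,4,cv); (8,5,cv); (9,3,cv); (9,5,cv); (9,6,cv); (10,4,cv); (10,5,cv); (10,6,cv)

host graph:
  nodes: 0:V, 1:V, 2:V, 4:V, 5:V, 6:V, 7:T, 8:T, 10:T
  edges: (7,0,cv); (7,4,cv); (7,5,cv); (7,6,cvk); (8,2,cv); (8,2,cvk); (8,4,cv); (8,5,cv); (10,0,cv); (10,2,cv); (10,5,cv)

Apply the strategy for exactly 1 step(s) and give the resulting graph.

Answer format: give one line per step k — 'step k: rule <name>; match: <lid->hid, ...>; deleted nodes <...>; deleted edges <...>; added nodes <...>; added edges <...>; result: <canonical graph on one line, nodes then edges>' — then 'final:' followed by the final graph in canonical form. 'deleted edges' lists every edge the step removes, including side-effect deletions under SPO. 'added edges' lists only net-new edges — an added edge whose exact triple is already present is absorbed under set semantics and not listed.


step 1: rule r1; match: 0->7, 1->0, 2->4, 3->5; deleted nodes 7; deleted edges (7,0,cv); (7,4,cv); (7,5,cv); (7,6,cvk); added nodes 11, 12, 13, 14, 15, 16, 17; added edges (14,0,cv); (14,11,cv); (14,13,cv); (15,4,cv); (15,11,cv); (15,12,cv); (16,5,cv); (16,12,cv); (16,13,cv); (17,11,cv); (17,12,cv); (17,13,cv); result: nodes: 0:V, 1:V, 2:V, 4:V, 5:V, 6:V, 8:T, 10:T, 11:V, 12:V, 13:V, 14:T, 15:T, 16:T, 17:T edges: (8,2,cv); (8,2,cvk); (8,4,cv); (8,5,cv); (10,0,cv); (10,2,cv); (10,5,cv); (14,0,cv); (14,11,cv); (14,13,cv); (15,4,cv); (15,11,cv); (15,12,cv); (16,5,cv); (16,12,cv); (16,13,cv); (17,11,cv); (17,12,cv); (17,13,cv)
final:
nodes: 0:V, 1:V, 2:V, 4:V, 5:V, 6:V, 8:T, 10:T, 11:V, 12:V, 13:V, 14:T, 15:T, 16:T, 17:T
edges: (8,2,cv); (8,2,cvk); (8,4,cv); (8,5,cv); (10,0,cv); (10,2,cv); (10,5,cv); (14,0,cv); (14,11,cv); (14,13,cv); (15,4,cv); (15,11,cv); (15,12,cv); (16,5,cv); (16,12,cv); (16,13,cv); (17,11,cv); (17,12,cv); (17,13,cv)


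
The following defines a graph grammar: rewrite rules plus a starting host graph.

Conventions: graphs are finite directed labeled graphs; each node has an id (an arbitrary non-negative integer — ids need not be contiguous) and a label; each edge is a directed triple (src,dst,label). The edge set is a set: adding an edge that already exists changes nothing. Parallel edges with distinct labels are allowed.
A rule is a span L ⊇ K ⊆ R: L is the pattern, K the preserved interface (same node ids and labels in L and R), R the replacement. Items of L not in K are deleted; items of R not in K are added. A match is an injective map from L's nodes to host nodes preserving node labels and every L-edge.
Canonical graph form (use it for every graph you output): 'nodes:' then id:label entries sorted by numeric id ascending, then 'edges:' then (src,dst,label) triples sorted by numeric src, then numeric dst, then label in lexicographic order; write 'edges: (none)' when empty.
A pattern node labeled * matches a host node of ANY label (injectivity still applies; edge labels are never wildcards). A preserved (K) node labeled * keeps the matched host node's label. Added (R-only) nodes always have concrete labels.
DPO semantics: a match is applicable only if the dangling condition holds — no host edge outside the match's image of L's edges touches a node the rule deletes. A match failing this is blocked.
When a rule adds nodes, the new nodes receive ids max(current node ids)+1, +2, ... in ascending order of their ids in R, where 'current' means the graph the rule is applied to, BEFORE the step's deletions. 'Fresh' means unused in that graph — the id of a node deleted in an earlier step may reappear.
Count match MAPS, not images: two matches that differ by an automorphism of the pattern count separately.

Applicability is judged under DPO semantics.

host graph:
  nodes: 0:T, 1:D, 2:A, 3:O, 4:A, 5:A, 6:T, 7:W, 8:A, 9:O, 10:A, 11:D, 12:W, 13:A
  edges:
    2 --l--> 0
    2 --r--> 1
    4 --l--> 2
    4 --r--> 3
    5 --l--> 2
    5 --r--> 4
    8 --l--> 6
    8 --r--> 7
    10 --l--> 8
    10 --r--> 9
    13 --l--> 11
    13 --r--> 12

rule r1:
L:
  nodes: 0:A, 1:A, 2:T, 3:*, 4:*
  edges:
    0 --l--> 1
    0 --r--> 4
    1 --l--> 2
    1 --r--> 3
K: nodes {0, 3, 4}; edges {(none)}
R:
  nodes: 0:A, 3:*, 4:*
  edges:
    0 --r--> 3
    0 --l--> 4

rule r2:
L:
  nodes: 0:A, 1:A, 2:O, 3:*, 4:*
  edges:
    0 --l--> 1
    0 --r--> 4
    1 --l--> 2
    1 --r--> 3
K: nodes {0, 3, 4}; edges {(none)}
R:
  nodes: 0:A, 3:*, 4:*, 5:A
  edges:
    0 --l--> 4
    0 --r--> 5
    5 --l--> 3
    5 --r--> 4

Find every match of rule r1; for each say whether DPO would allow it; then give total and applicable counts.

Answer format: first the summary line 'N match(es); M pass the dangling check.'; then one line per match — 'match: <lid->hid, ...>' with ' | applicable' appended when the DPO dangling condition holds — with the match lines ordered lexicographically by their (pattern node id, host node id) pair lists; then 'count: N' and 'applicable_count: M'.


3 match(es); 1 pass the dangling check.
match: 0->4, 1->2, 2->0, 3->1, 4->3
match: 0->5, 1->2, 2->0, 3->1, 4->4
match: 0->10, 1->8, 2->6, 3->7, 4->9 | applicable
count: 3
applicable_count: 1


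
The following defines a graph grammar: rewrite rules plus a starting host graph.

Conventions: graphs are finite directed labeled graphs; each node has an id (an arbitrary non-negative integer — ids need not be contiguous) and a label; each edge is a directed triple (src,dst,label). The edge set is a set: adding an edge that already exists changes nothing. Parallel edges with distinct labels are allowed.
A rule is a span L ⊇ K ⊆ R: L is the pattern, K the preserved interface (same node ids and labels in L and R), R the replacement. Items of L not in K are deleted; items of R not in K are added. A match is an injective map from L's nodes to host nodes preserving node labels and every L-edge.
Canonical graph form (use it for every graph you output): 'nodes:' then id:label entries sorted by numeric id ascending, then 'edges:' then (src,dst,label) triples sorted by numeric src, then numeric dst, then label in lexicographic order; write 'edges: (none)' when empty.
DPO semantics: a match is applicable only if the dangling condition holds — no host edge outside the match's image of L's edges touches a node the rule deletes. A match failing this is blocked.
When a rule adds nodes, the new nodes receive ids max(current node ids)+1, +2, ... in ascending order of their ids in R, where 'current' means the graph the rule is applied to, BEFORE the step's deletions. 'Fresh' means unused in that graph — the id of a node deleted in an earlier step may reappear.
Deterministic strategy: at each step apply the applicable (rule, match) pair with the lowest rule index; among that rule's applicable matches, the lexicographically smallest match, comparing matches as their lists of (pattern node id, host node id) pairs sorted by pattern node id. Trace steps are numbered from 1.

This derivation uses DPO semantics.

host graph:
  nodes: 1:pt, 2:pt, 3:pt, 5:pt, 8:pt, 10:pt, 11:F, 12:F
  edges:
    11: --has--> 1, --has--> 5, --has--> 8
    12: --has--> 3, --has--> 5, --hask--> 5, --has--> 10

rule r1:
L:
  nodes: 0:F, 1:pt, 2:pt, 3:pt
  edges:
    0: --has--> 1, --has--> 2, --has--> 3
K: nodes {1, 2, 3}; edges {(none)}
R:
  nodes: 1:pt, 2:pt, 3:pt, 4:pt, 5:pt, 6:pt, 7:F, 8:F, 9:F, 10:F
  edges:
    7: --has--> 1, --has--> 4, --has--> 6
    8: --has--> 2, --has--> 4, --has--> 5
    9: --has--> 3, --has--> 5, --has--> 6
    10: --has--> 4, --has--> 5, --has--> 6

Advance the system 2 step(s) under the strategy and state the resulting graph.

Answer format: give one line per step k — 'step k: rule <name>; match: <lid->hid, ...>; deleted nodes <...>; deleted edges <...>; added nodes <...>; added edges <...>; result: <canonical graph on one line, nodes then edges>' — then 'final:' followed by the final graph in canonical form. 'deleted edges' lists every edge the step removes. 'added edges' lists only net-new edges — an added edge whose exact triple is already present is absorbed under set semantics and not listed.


step 1: rule r1; match: 0->11, 1->1, 2->5, 3->8; deleted nodes 11; deleted edges (11,1,has); (11,5,has); (11,8,has); added nodes 13, 14, 15, 16, 17, 18, 19; added edges (16,1,has); (16,13,has); (16,15,has); (17,5,has); (17,13,has); (17,14,has); (18,8,has); (18,14,has); (18,15,has); (19,13,has); (19,14,has); (19,15,has); result: nodes: 1:pt, 2:pt, 3:pt, 5:pt, 8:pt, 10:pt, 12:F, 13:pt, 14:pt, 15:pt, 16:F, 17:F, 18:F, 19:F edges: (12,3,has); (12,5,has); (12,5,hask); (12,10,has); (16,1,has); (16,13,has); (16,15,has); (17,5,has); (17,13,has); (17,14,has); (18,8,has); (18,14,has); (18,15,has); (19,13,has); (19,14,has); (19,15,has)
step 2: rule r1; match: 0->16, 1->1, 2->13, 3->15; deleted nodes 16; deleted edges (16,1,has); (16,13,has); (16,15,has); added nodes 20, 21, 22, 23, 24, 25, 26; added edges (23,1,has); (23,20,has); (23,22,has); (24,13,has); (24,20,has); (24,21,has); (25,15,has); (25,21,has); (25,22,has); (26,20,has); (26,21,has); (26,22,has); result: nodes: 1:pt, 2:pt, 3:pt, 5:pt, 8:pt, 10:pt, 12:F, 13:pt, 14:pt, 15:pt, 17:F, 18:F, 19:F, 20:pt, 21:pt, 22:pt, 23:F, 24:F, 25:F, 26:F edges: (12,3,has); (12,5,has); (12,5,hask); (12,10,has); (17,5,has); (17,13,has); (17,14,has); (18,8,has); (18,14,has); (18,15,has); (19,13,has); (19,14,has); (19,15,has); (23,1,has); (23,20,has); (23,22,has); (24,13,has); (24,20,has); (24,21,has); (25,15,has); (25,21,has); (25,22,has); (26,20,has); (26,21,has); (26,22,has)
final:
nodes: 1:pt, 2:pt, 3:pt, 5:pt, 8:pt, 10:pt, 12:F, 13:pt, 14:pt, 15:pt, 17:F, 18:F, 19:F, 20:pt, 21:pt, 22:pt, 23:F, 24:F, 25:F, 26:F
edges: (12,3,has); (12,5,has); (12,5,hask); (12,10,has); (17,5,has); (17,13,has); (17,14,has); (18,8,has); (18,14,has); (18,15,has); (19,13,has); (19,14,has); (19,15,has); (23,1,has); (23,20,has); (23,22,has); (24,13,has); (24,20,has); (24,21,has); (25,15,has); (25,21,has); (25,22,has); (26,20,has); (26,21,has); (26,22,has)


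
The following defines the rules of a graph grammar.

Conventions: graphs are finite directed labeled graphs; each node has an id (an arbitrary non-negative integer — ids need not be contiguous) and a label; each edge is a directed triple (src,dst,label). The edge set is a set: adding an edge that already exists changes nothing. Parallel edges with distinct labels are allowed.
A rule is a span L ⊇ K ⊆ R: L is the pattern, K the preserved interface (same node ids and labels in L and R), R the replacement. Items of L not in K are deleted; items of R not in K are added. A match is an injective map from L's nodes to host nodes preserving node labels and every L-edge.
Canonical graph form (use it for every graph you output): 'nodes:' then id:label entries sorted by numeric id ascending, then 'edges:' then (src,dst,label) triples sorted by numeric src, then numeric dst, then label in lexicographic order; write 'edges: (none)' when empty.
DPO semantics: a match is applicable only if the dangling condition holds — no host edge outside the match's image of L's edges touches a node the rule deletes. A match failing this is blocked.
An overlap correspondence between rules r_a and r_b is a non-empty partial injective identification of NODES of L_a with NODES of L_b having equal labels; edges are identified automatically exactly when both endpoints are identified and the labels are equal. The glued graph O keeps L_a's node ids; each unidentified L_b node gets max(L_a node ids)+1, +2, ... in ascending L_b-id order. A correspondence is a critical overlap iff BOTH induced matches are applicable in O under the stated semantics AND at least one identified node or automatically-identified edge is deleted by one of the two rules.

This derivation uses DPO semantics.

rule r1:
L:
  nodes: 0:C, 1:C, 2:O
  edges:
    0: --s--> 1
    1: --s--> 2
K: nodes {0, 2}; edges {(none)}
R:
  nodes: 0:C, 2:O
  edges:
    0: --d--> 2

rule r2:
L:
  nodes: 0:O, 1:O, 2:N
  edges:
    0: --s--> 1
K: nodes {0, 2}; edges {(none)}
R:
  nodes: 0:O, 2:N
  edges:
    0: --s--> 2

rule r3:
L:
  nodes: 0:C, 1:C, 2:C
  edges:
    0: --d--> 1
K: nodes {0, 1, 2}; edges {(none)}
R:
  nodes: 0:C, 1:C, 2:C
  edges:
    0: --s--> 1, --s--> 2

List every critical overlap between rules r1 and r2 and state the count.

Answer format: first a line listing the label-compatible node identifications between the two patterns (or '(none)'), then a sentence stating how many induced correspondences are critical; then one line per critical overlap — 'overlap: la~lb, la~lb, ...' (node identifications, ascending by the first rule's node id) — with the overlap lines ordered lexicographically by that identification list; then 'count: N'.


label-compatible node identifications between L(r1) and L(r2): 2~0, 2~1
0 of the induced correspondences are critical overlaps of r1 and r2.
count: 0


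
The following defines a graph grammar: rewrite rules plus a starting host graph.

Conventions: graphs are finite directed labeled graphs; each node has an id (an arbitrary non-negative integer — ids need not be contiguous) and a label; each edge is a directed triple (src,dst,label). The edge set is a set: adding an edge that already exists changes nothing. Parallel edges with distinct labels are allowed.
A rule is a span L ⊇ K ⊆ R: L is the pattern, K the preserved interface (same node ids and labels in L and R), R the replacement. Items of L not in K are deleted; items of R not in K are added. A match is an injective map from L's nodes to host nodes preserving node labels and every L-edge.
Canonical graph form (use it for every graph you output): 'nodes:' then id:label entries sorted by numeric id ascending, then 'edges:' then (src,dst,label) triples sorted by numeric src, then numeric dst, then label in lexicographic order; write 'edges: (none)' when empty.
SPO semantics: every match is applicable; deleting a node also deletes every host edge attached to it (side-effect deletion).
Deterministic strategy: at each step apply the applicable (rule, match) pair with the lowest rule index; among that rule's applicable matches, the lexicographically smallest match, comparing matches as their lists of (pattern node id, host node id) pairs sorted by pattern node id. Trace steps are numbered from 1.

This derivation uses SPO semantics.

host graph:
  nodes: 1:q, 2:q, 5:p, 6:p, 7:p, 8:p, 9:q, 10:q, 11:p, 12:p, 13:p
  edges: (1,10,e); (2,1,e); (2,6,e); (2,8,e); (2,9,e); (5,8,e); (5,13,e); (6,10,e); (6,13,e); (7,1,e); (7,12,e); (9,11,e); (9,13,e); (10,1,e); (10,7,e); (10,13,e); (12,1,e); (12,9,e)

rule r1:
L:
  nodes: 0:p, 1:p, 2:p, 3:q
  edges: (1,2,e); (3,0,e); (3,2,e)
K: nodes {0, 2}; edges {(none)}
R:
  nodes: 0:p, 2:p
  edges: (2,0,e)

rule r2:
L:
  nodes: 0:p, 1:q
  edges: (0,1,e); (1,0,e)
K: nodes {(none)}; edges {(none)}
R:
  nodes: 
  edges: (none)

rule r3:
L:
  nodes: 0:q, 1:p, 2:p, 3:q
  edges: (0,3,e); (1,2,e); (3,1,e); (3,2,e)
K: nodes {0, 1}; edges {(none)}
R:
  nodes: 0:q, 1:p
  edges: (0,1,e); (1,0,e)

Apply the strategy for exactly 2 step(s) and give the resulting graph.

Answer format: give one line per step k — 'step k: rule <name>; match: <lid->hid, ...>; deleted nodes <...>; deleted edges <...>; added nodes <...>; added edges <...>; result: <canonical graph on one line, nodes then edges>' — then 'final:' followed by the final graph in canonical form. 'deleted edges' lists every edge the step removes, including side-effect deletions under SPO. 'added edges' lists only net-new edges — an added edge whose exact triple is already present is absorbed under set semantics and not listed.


step 1: rule r1; match: 0->6, 1->5, 2->8, 3->2; deleted nodes 2, 5; deleted edges (2,1,e); (2,6,e); (2,8,e); (2,9,e); (5,8,e); (5,13,e); added nodes (none); added edges (8,6,e); result: nodes: 1:q, 6:p, 7:p, 8:p, 9:q, 10:q, 11:p, 12:p, 13:p edges: (1,10,e); (6,10,e); (6,13,e); (7,1,e); (7,12,e); (8,6,e); (9,11,e); (9,13,e); (10,1,e); (10,7,e); (10,13,e); (12,1,e); (12,9,e)
step 2: rule r1; match: 0->7, 1->6, 2->13, 3->10; deleted nodes 6, 10; deleted edges (1,10,e); (6,10,e); (6,13,e); (8,6,e); (10,1,e); (10,7,e); (10,13,e); added nodes (none); added edges (13,7,e); result: nodes: 1:q, 7:p, 8:p, 9:q, 11:p, 12:p, 13:p edges: (7,1,e); (7,12,e); (9,11,e); (9,13,e); (12,1,e); (12,9,e); (13,7,e)
final:
nodes: 1:q, 7:p, 8:p, 9:q, 11:p, 12:p, 13:p
edges: (7,1,e); (7,12,e); (9,11,e); (9,13,e); (12,1,e); (12,9,e); (13,7,e)
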